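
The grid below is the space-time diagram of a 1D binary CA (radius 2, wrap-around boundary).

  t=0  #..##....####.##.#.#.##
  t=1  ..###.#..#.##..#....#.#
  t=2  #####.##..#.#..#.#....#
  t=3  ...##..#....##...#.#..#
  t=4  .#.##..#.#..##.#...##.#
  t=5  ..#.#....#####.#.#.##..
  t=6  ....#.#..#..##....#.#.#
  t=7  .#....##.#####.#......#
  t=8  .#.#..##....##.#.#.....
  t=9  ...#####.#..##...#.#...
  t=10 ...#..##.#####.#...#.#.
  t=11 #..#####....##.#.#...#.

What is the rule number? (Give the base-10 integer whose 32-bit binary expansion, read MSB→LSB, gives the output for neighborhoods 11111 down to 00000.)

  [31] ##### => .  t=2,i=1
  [30] ####. => #  t=0,i=11
  [29] ###.# => #  t=0,i=12
  [28] ###.. => .  t=0,i=0
  [27] ##.## => .  t=0,i=13
  [26] ##.#. => .  t=0,i=16
  [25] ##..# => .  t=0,i=1
  [24] ##... => .  t=0,i=5
  [23] #.### => .  t=0,i=21
  [22] #.##. => .  t=0,i=14
  [21] #.#.# => .  t=0,i=17
  [20] #.#.. => #  t=1,i=6
  [19] #..## => #  t=0,i=2
  [18] #..#. => .  t=1,i=8
  [17] #...# => #  t=3,i=1
  [16] #.... => #  t=0,i=6
  [15] .#### => .  t=0,i=10
  [14] .###. => #  t=0,i=22
  [13] .##.# => #  t=0,i=15
  [12] .##.. => #  t=0,i=4
  [11] .#.## => #  t=0,i=20
  [10] .#.#. => .  t=0,i=18
  [9] .#..# => #  t=1,i=0
  [8] .#... => .  t=1,i=16
  [7] ..### => #  t=0,i=9
  [6] ..##. => #  t=0,i=3
  [5] ..#.# => .  t=1,i=9
  [4] ..#.. => #  t=1,i=15
  [3] ...## => .  t=0,i=8
  [2] ...#. => .  t=1,i=19
  [1] ....# => .  t=0,i=7
  [0] ..... => .  t=7,i=18
  bits 01100000000110110111101011010000 = 1612413648

1612413648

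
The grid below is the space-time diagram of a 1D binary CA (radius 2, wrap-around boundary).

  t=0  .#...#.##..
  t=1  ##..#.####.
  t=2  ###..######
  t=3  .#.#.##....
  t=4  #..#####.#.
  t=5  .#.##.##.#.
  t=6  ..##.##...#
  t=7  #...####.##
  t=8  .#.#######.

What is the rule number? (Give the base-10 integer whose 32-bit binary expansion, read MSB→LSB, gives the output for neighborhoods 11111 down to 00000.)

1809881757

  ##### -> .   bit 31 = 0  t=2,i=0
  ####. -> #   bit 30 = 1  t=1,i=8
  ###.# -> #   bit 29 = 1  t=1,i=9
  ###.. -> .   bit 28 = 0  t=2,i=2
  ##.## -> #   bit 27 = 1  t=1,i=10
  ##.#. -> .   bit 26 = 0  t=4,i=8
  ##..# -> #   bit 25 = 1  t=1,i=2
  ##... -> #   bit 24 = 1  t=0,i=9
  #.### -> #   bit 23 = 1  t=1,i=6
  #.##. -> #   bit 22 = 1  t=0,i=7
  #.#.# -> #   bit 21 = 1  t=3,i=3
  #.#.. -> .   bit 20 = 0  t=4,i=0
  #..## -> .   bit 19 = 0  t=2,i=4
  #..#. -> .   bit 18 = 0  t=1,i=3
  #...# -> .   bit 17 = 0  t=0,i=3
  #.... -> .   bit 16 = 0  t=3,i=8
  .#### -> #   bit 15 = 1  t=1,i=7
  .###. -> .   bit 14 = 0  t=7,i=10
  .##.# -> .   bit 13 = 0  t=5,i=4
  .##.. -> #   bit 12 = 1  t=0,i=8
  .#.## -> #   bit 11 = 1  t=0,i=6
  .#.#. -> .   bit 10 = 0  t=3,i=2
  .#..# -> #   bit 9 = 1  t=4,i=1
  .#... -> .   bit 8 = 0  t=0,i=2
  ..### -> #   bit 7 = 1  t=2,i=5
  ..##. -> .   bit 6 = 0  t=6,i=2
  ..#.# -> .   bit 5 = 0  t=0,i=5
  ..#.. -> #   bit 4 = 1  t=0,i=1
  ...## -> #   bit 3 = 1  t=7,i=3
  ...#. -> #   bit 2 = 1  t=0,i=0
  ....# -> .   bit 1 = 0  t=3,i=10
  ..... -> #   bit 0 = 1  t=3,i=9
  bits 01101011111000001001101010011101 = 1809881757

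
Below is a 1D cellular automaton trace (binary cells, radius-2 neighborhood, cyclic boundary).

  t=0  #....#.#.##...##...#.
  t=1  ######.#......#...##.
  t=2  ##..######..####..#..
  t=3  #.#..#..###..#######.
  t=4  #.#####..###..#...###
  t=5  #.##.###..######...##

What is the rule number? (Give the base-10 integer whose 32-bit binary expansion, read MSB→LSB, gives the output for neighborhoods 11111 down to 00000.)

  #####|.  b31=0 t=1,i=2
  ####.|#  b30=1 t=1,i=4
  ###.#|#  b29=1 t=1,i=5
  ###..|#  b28=1 t=2,i=9
  ##.##|.  b27=0 t=1,i=20
  ##.#.|#  b26=1 t=1,i=6
  ##..#|#  b25=1 t=2,i=2
  ##...|.  b24=0 t=0,i=11
  #.###|#  b23=1 t=1,i=0
  #.##.|.  b22=0 t=0,i=9
  #.#.#|#  b21=1 t=0,i=7
  #.#..|#  b20=1 t=0,i=0
  #..##|.  b19=0 t=2,i=3
  #..#.|#  b18=1 t=2,i=17
  #...#|.  b17=0 t=0,i=12
  #....|#  b16=1 t=0,i=2
  .####|#  b15=1 t=1,i=1
  .###.|#  b14=1 t=3,i=9
  .##.#|.  b13=0 t=1,i=19
  .##..|.  b12=0 t=0,i=10
  .#.##|.  b11=0 t=0,i=8
  .#.#.|.  b10=0 t=0,i=6
  .#..#|#  b9=1 t=2,i=19
  .#...|#  b8=1 t=0,i=1
  ..###|.  b7=0 t=2,i=4
  ..##.|#  b6=1 t=0,i=14
  ..#.#|#  b5=1 t=0,i=5
  ..#..|#  b4=1 t=1,i=14
  ...##|.  b3=0 t=0,i=13
  ...#.|#  b2=1 t=0,i=4
  ....#|#  b1=1 t=0,i=3
  .....|.  b0=0 t=1,i=10
  bits 01110110101101011100001101110110 = 1991623542

1991623542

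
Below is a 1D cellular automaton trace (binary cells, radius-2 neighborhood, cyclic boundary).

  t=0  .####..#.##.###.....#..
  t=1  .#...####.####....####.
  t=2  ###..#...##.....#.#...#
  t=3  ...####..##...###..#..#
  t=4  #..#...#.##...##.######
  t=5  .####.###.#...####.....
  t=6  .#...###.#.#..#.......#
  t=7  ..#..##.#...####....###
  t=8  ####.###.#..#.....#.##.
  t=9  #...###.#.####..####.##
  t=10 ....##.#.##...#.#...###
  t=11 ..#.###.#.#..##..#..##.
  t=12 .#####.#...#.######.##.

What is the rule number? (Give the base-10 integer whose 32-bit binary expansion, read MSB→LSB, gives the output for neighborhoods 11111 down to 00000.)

  #####|.  b31=0 t=4,i=19
  ####.|.  b30=0 t=0,i=3
  ###.#|.  b29=0 t=1,i=8
  ###..|.  b28=0 t=0,i=4
  ##.##|#  b27=1 t=0,i=11
  ##.#.|#  b26=1 t=5,i=9
  ##..#|#  b25=1 t=0,i=5
  ##...|.  b24=0 t=0,i=15
  #.###|#  b23=1 t=0,i=12
  #.##.|.  b22=0 t=0,i=9
  #.#.#|.  b21=0 t=6,i=9
  #.#..|.  b20=0 t=2,i=18
  #..##|.  b19=0 t=3,i=8
  #..#.|#  b18=1 t=0,i=6
  #...#|.  b17=0 t=0,i=22
  #....|.  b16=0 t=0,i=16
  .####|.  b15=0 t=0,i=2
  .###.|#  b14=1 t=0,i=13
  .##.#|#  b13=1 t=0,i=10
  .##..|#  b12=1 t=2,i=10
  .#.##|#  b11=1 t=0,i=8
  .#.#.|.  b10=0 t=2,i=17
  .#..#|#  b9=1 t=3,i=20
  .#...|#  b8=1 t=0,i=21
  ..###|#  b7=1 t=0,i=1
  ..##.|#  b6=1 t=2,i=9
  ..#.#|#  b5=1 t=0,i=7
  ..#..|#  b4=1 t=0,i=20
  ...##|.  b3=0 t=0,i=0
  ...#.|#  b2=1 t=0,i=19
  ....#|#  b1=1 t=0,i=18
  .....|.  b0=0 t=0,i=17
  bits 00001110100001000111101111110110 = 243563510

243563510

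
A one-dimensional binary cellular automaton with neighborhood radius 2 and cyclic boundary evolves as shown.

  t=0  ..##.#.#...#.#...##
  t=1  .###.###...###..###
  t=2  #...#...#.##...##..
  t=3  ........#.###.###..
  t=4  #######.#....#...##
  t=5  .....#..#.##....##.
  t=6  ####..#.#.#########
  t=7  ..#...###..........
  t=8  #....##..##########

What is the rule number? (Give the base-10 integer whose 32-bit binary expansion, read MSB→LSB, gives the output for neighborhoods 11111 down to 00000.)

  #####|.  b31=0 t=4,i=0
  ####.|#  b30=1 t=4,i=5
  ###.#|.  b29=0 t=1,i=3
  ###..|.  b28=0 t=1,i=7
  ##.##|#  b27=1 t=1,i=0
  ##.#.|.  b26=0 t=0,i=4
  ##..#|.  b25=0 t=0,i=0
  ##...|#  b24=1 t=1,i=8
  #.###|.  b23=0 t=1,i=1
  #.##.|#  b22=1 t=2,i=10
  #.#.#|#  b21=1 t=0,i=5
  #.#..|#  b20=1 t=0,i=7
  #..##|#  b19=1 t=0,i=1
  #..#.|.  b18=0 t=2,i=18
  #...#|.  b17=0 t=0,i=9
  #....|#  b16=1 t=3,i=18
  .####|.  b15=0 t=4,i=18
  .###.|.  b14=0 t=1,i=2
  .##.#|#  b13=1 t=0,i=3
  .##..|#  b12=1 t=0,i=18
  .#.##|.  b11=0 t=2,i=9
  .#.#.|#  b10=1 t=0,i=6
  .#..#|#  b9=1 t=5,i=6
  .#...|.  b8=0 t=0,i=8
  ..###|#  b7=1 t=1,i=11
  ..##.|#  b6=1 t=0,i=2
  ..#.#|#  b5=1 t=0,i=11
  ..#..|.  b4=0 t=2,i=0
  ...##|#  b3=1 t=0,i=16
  ...#.|.  b2=0 t=0,i=10
  ....#|#  b1=1 t=3,i=6
  .....|#  b0=1 t=3,i=0
  bits 01001001011110010011011011101011 = 1232680683

1232680683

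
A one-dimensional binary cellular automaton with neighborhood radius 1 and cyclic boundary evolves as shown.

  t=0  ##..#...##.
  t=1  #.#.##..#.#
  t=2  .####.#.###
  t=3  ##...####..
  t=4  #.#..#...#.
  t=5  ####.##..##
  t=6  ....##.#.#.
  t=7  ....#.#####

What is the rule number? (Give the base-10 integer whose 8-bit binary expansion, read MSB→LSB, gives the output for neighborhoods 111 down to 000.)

60

  nb ###: next=.  (t=2,i=2, bit7=0)
  nb ##.: next=.  (t=0,i=1, bit6=0)
  nb #.#: next=#  (t=0,i=10, bit5=1)
  nb #..: next=#  (t=0,i=2, bit4=1)
  nb .##: next=#  (t=0,i=0, bit3=1)
  nb .#.: next=#  (t=0,i=4, bit2=1)
  nb ..#: next=.  (t=0,i=3, bit1=0)
  nb ...: next=.  (t=0,i=6, bit0=0)
  bits 00111100 = 60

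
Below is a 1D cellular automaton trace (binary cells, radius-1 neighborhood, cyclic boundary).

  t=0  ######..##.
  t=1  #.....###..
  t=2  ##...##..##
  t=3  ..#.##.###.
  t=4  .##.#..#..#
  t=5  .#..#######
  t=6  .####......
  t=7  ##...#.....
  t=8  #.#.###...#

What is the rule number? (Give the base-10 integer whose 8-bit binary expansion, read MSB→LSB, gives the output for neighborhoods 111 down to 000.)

30

  [7] ### => .  t=0,i=1
  [6] ##. => .  t=0,i=5
  [5] #.# => .  t=0,i=10
  [4] #.. => #  t=0,i=6
  [3] .## => #  t=0,i=0
  [2] .#. => #  t=1,i=0
  [1] ..# => #  t=0,i=7
  [0] ... => .  t=1,i=2
  bits 00011110 = 30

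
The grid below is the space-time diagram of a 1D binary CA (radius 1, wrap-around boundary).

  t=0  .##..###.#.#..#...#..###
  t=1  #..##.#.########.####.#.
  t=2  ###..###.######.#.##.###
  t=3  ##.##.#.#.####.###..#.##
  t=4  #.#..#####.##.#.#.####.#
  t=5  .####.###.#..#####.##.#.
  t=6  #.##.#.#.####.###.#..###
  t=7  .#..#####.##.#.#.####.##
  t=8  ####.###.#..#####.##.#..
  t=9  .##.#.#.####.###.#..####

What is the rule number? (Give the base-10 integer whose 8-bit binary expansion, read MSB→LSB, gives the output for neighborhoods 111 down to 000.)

  ###|#  b7=1 t=0,i=6
  ##.|.  b6=0 t=0,i=2
  #.#|#  b5=1 t=0,i=0
  #..|#  b4=1 t=0,i=3
  .##|.  b3=0 t=0,i=1
  .#.|#  b2=1 t=0,i=9
  ..#|#  b1=1 t=0,i=4
  ...|.  b0=0 t=0,i=16
  bits 10110110 = 182

182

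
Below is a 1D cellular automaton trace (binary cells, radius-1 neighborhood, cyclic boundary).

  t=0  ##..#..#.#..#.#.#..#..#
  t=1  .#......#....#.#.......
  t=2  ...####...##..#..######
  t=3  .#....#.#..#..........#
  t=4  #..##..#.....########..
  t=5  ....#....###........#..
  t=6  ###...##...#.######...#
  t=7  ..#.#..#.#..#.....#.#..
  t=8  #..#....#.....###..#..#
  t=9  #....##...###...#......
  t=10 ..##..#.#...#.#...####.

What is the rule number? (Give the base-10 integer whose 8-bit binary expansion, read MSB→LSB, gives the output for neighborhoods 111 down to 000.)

97

  ###|.  b7=0 t=0,i=0
  ##.|#  b6=1 t=0,i=1
  #.#|#  b5=1 t=0,i=8
  #..|.  b4=0 t=0,i=2
  .##|.  b3=0 t=0,i=22
  .#.|.  b2=0 t=0,i=4
  ..#|.  b1=0 t=0,i=3
  ...|#  b0=1 t=1,i=3
  bits 01100001 = 97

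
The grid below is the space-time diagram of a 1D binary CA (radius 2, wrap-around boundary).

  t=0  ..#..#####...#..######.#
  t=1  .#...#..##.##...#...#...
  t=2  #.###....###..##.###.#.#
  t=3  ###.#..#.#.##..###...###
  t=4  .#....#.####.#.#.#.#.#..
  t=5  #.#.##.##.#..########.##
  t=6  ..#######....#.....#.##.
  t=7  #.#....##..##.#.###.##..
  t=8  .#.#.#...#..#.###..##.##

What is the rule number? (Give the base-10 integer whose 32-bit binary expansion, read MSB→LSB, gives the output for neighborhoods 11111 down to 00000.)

  ##### -> .   bit 31 = 0  t=0,i=7
  ####. -> #   bit 30 = 1  t=0,i=8
  ###.# -> .   bit 29 = 0  t=0,i=21
  ###.. -> #   bit 28 = 1  t=0,i=9
  ##.## -> #   bit 27 = 1  t=1,i=10
  ##.#. -> .   bit 26 = 0  t=0,i=22
  ##..# -> #   bit 25 = 1  t=2,i=12
  ##... -> .   bit 24 = 0  t=0,i=10
  #.### -> #   bit 23 = 1  t=2,i=2
  #.##. -> #   bit 22 = 1  t=1,i=11
  #.#.# -> #   bit 21 = 1  t=2,i=21
  #.#.. -> .   bit 20 = 0  t=0,i=23
  #..## -> .   bit 19 = 0  t=0,i=4
  #..#. -> #   bit 18 = 1  t=0,i=1
  #...# -> #   bit 17 = 1  t=0,i=11
  #.... -> .   bit 16 = 0  t=1,i=22
  .#### -> .   bit 15 = 0  t=0,i=6
  .###. -> .   bit 14 = 0  t=2,i=3
  .##.# -> #   bit 13 = 1  t=1,i=9
  .##.. -> .   bit 12 = 0  t=1,i=12
  .#.## -> #   bit 11 = 1  t=2,i=22
  .#.#. -> #   bit 10 = 1  t=3,i=8
  .#..# -> .   bit 9 = 0  t=0,i=0
  .#... -> #   bit 8 = 1  t=1,i=2
  ..### -> #   bit 7 = 1  t=0,i=5
  ..##. -> .   bit 6 = 0  t=1,i=8
  ..#.# -> .   bit 5 = 0  t=3,i=7
  ..#.. -> .   bit 4 = 0  t=0,i=2
  ...## -> .   bit 3 = 0  t=2,i=8
  ...#. -> #   bit 2 = 1  t=0,i=12
  ....# -> #   bit 1 = 1  t=1,i=23
  ..... -> #   bit 0 = 1  t=6,i=16
  bits 01011010111001100010110110000111 = 1525034375

1525034375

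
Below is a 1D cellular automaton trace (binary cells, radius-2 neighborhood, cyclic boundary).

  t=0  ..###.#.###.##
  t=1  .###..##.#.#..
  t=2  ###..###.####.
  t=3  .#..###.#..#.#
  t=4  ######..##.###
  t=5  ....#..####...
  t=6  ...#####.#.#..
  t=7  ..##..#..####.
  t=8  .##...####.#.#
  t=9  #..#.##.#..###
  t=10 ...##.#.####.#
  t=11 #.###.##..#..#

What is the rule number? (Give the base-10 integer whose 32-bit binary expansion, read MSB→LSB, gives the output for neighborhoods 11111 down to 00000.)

  #####|.  b31=0 t=4,i=0
  ####.|#  b30=1 t=2,i=11
  ###.#|.  b29=0 t=0,i=4
  ###..|.  b28=0 t=1,i=3
  ##.##|#  b27=1 t=0,i=11
  ##.#.|.  b26=0 t=0,i=5
  ##..#|.  b25=0 t=0,i=0
  ##...|#  b24=1 t=5,i=11
  #.###|.  b23=0 t=0,i=8
  #.##.|.  b22=0 t=0,i=12
  #.#.#|#  b21=1 t=0,i=6
  #.#..|#  b20=1 t=1,i=11
  #..##|#  b19=1 t=0,i=1
  #..#.|.  b18=0 t=3,i=10
  #...#|.  b17=0 t=1,i=13
  #....|.  b16=0 t=5,i=12
  .####|.  b15=0 t=2,i=10
  .###.|#  b14=1 t=0,i=3
  .##.#|#  b13=1 t=1,i=7
  .##..|.  b12=0 t=0,i=13
  .#.##|#  b11=1 t=0,i=7
  .#.#.|#  b10=1 t=1,i=10
  .#..#|#  b9=1 t=3,i=2
  .#...|#  b8=1 t=1,i=12
  ..###|#  b7=1 t=0,i=2
  ..##.|#  b6=1 t=1,i=6
  ..#.#|#  b5=1 t=3,i=11
  ..#..|#  b4=1 t=5,i=4
  ...##|#  b3=1 t=1,i=0
  ...#.|#  b2=1 t=5,i=3
  ....#|.  b1=0 t=5,i=2
  .....|.  b0=0 t=5,i=0
  bits 01001001001110000110111111111100 = 1228435452

1228435452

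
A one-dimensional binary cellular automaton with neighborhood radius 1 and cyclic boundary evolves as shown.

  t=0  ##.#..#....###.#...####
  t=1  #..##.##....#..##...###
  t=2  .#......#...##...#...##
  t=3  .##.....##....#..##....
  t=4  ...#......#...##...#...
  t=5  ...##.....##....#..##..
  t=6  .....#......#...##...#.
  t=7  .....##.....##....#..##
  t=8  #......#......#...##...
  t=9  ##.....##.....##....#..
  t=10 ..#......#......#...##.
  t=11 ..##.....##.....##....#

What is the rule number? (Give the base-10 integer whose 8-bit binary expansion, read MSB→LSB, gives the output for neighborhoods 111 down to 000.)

148

  ###|#  b7=1 t=0,i=0
  ##.|.  b6=0 t=0,i=1
  #.#|.  b5=0 t=0,i=2
  #..|#  b4=1 t=0,i=4
  .##|.  b3=0 t=0,i=11
  .#.|#  b2=1 t=0,i=3
  ..#|.  b1=0 t=0,i=5
  ...|.  b0=0 t=0,i=8
  bits 10010100 = 148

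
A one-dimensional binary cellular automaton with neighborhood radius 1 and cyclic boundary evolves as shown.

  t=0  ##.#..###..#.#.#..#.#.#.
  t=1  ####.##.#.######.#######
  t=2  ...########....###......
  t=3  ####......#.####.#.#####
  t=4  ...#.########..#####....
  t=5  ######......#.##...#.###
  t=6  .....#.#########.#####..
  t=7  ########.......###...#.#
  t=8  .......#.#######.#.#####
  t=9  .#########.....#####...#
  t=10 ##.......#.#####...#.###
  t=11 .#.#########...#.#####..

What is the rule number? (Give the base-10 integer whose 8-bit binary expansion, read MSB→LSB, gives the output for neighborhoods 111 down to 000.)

111

  ###|.  b7=0 t=0,i=7
  ##.|#  b6=1 t=0,i=1
  #.#|#  b5=1 t=0,i=2
  #..|.  b4=0 t=0,i=4
  .##|#  b3=1 t=0,i=0
  .#.|#  b2=1 t=0,i=3
  ..#|#  b1=1 t=0,i=5
  ...|#  b0=1 t=2,i=0
  bits 01101111 = 111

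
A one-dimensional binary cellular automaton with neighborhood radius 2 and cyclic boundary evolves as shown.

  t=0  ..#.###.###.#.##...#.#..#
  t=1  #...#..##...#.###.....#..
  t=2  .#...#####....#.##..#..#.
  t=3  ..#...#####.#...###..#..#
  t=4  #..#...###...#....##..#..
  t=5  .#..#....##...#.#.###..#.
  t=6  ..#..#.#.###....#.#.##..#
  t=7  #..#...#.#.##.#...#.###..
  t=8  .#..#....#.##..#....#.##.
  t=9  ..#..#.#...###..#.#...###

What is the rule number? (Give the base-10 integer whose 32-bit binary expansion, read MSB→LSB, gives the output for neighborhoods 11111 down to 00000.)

3689460546

  ##### -> #   bit 31 = 1  t=2,i=7
  ####. -> #   bit 30 = 1  t=2,i=8
  ###.# -> .   bit 29 = 0  t=0,i=6
  ###.. -> #   bit 28 = 1  t=1,i=16
  ##.## -> #   bit 27 = 1  t=0,i=7
  ##.#. -> .   bit 26 = 0  t=0,i=11
  ##..# -> #   bit 25 = 1  t=2,i=18
  ##... -> #   bit 24 = 1  t=0,i=16
  #.### -> #   bit 23 = 1  t=0,i=4
  #.##. -> #   bit 22 = 1  t=0,i=14
  #.#.# -> #   bit 21 = 1  t=0,i=12
  #.#.. -> .   bit 20 = 0  t=0,i=21
  #..## -> #   bit 19 = 1  t=1,i=6
  #..#. -> .   bit 18 = 0  t=0,i=1
  #...# -> .   bit 17 = 0  t=0,i=17
  #.... -> .   bit 16 = 0  t=1,i=18
  .#### -> #   bit 15 = 1  t=2,i=6
  .###. -> .   bit 14 = 0  t=0,i=5
  .##.# -> #   bit 13 = 1  t=7,i=12
  .##.. -> #   bit 12 = 1  t=0,i=15
  .#.## -> .   bit 11 = 0  t=0,i=3
  .#.#. -> .   bit 10 = 0  t=0,i=20
  .#..# -> #   bit 9 = 1  t=0,i=0
  .#... -> #   bit 8 = 1  t=1,i=1
  ..### -> .   bit 7 = 0  t=2,i=5
  ..##. -> #   bit 6 = 1  t=1,i=7
  ..#.# -> .   bit 5 = 0  t=0,i=2
  ..#.. -> .   bit 4 = 0  t=0,i=24
  ...## -> .   bit 3 = 0  t=2,i=4
  ...#. -> .   bit 2 = 0  t=0,i=18
  ....# -> #   bit 1 = 1  t=1,i=20
  ..... -> .   bit 0 = 0  t=1,i=19
  bits 11011011111010001011001101000010 = 3689460546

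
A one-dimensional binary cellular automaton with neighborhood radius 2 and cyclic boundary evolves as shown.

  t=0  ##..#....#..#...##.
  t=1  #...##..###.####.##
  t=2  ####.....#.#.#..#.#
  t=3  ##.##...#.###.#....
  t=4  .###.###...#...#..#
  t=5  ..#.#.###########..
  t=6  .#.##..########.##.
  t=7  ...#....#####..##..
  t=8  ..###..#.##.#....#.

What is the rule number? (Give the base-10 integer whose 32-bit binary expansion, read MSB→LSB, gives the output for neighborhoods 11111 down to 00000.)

2573395740

  #####|#  b31=1 t=2,i=1
  ####.|.  b30=0 t=1,i=14
  ###.#|.  b29=0 t=1,i=10
  ###..|#  b28=1 t=1,i=0
  ##.##|#  b27=1 t=0,i=18
  ##.#.|.  b26=0 t=3,i=13
  ##..#|.  b25=0 t=0,i=2
  ##...|#  b24=1 t=1,i=1
  #.###|.  b23=0 t=1,i=12
  #.##.|#  b22=1 t=0,i=0
  #.#.#|#  b21=1 t=2,i=11
  #.#..|.  b20=0 t=2,i=13
  #..##|.  b19=0 t=1,i=7
  #..#.|.  b18=0 t=0,i=3
  #...#|#  b17=1 t=0,i=14
  #....|.  b16=0 t=0,i=6
  .####|#  b15=1 t=1,i=13
  .###.|#  b14=1 t=1,i=9
  .##.#|#  b13=1 t=0,i=17
  .##..|.  b12=0 t=0,i=1
  .#.##|.  b11=0 t=2,i=17
  .#.#.|#  b10=1 t=2,i=10
  .#..#|#  b9=1 t=0,i=10
  .#...|#  b8=1 t=0,i=5
  ..###|.  b7=0 t=1,i=8
  ..##.|.  b6=0 t=0,i=16
  ..#.#|.  b5=0 t=2,i=9
  ..#..|#  b4=1 t=0,i=4
  ...##|#  b3=1 t=0,i=15
  ...#.|#  b2=1 t=0,i=8
  ....#|.  b1=0 t=0,i=7
  .....|.  b0=0 t=2,i=6
  bits 10011001011000101110011100011100 = 2573395740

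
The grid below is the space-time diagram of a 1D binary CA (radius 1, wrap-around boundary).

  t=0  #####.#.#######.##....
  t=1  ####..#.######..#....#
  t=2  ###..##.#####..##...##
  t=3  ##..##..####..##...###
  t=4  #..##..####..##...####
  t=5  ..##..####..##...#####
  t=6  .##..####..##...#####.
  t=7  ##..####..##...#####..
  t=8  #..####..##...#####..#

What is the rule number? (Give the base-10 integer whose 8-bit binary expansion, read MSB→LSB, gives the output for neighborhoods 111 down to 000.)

142

  nb ###: next=#  (t=0,i=1, bit7=1)
  nb ##.: next=.  (t=0,i=4, bit6=0)
  nb #.#: next=.  (t=0,i=5, bit5=0)
  nb #..: next=.  (t=0,i=18, bit4=0)
  nb .##: next=#  (t=0,i=0, bit3=1)
  nb .#.: next=#  (t=0,i=6, bit2=1)
  nb ..#: next=#  (t=0,i=21, bit1=1)
  nb ...: next=.  (t=0,i=19, bit0=0)
  bits 10001110 = 142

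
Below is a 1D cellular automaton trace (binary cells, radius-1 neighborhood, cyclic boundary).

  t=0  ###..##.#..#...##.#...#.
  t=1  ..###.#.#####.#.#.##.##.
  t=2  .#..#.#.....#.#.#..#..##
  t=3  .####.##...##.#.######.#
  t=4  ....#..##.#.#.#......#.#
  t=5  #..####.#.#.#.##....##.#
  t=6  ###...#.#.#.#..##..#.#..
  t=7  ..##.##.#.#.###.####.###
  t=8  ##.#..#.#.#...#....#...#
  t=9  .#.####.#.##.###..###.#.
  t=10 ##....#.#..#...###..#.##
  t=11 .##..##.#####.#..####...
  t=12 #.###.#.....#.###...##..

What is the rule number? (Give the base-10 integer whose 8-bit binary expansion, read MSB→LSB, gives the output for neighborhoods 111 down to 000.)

86

  nb ###: next=.  (t=0,i=1, bit7=0)
  nb ##.: next=#  (t=0,i=2, bit6=1)
  nb #.#: next=.  (t=0,i=7, bit5=0)
  nb #..: next=#  (t=0,i=3, bit4=1)
  nb .##: next=.  (t=0,i=0, bit3=0)
  nb .#.: next=#  (t=0,i=8, bit2=1)
  nb ..#: next=#  (t=0,i=4, bit1=1)
  nb ...: next=.  (t=0,i=13, bit0=0)
  bits 01010110 = 86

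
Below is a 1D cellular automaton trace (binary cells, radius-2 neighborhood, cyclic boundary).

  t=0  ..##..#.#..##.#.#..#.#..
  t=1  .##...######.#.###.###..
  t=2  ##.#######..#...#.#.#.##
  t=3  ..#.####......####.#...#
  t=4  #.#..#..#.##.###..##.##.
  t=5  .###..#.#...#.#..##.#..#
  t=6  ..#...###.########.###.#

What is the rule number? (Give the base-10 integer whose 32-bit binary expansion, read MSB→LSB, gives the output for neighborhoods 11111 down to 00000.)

2367342317

  [31] ##### => #  t=1,i=8
  [30] ####. => .  t=1,i=10
  [29] ###.# => .  t=1,i=11
  [28] ###.. => .  t=1,i=21
  [27] ##.## => #  t=1,i=18
  [26] ##.#. => #  t=0,i=13
  [25] ##..# => .  t=0,i=4
  [24] ##... => #  t=1,i=3
  [23] #.### => .  t=1,i=15
  [22] #.##. => .  t=4,i=10
  [21] #.#.# => .  t=0,i=14
  [20] #.#.. => #  t=0,i=8
  [19] #..## => #  t=0,i=10
  [18] #..#. => .  t=0,i=5
  [17] #...# => #  t=1,i=4
  [16] #.... => .  t=0,i=23
  [15] .#### => #  t=1,i=7
  [14] .###. => #  t=1,i=16
  [13] .##.# => .  t=0,i=12
  [12] .##.. => .  t=0,i=3
  [11] .#.## => .  t=1,i=14
  [10] .#.#. => #  t=0,i=7
  [9] .#..# => #  t=0,i=9
  [8] .#... => .  t=0,i=22
  [7] ..### => #  t=1,i=6
  [6] ..##. => #  t=0,i=2
  [5] ..#.# => #  t=0,i=6
  [4] ..#.. => .  t=2,i=12
  [3] ...## => #  t=0,i=1
  [2] ...#. => #  t=2,i=15
  [1] ....# => .  t=0,i=0
  [0] ..... => #  t=3,i=10
  bits 10001101000110101100011011101101 = 2367342317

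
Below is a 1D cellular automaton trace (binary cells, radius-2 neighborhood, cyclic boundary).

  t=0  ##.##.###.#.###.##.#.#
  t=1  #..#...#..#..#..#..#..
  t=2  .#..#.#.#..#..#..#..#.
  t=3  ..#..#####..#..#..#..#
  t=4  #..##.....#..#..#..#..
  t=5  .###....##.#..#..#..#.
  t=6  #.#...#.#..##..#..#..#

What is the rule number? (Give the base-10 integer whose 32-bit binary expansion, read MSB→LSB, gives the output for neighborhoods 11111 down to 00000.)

41436998

  #####|.  b31=0 t=3,i=7
  ####.|.  b30=0 t=3,i=8
  ###.#|.  b29=0 t=0,i=1
  ###..|.  b28=0 t=3,i=9
  ##.##|.  b27=0 t=0,i=2
  ##.#.|.  b26=0 t=0,i=9
  ##..#|#  b25=1 t=3,i=10
  ##...|.  b24=0 t=4,i=5
  #.###|.  b23=0 t=0,i=6
  #.##.|#  b22=1 t=0,i=3
  #.#.#|#  b21=1 t=0,i=10
  #.#..|#  b20=1 t=2,i=8
  #..##|#  b19=1 t=3,i=4
  #..#.|.  b18=0 t=1,i=2
  #...#|.  b17=0 t=1,i=5
  #....|.  b16=0 t=4,i=6
  .####|.  b15=0 t=3,i=6
  .###.|#  b14=1 t=0,i=0
  .##.#|.  b13=0 t=0,i=4
  .##..|.  b12=0 t=4,i=4
  .#.##|.  b11=0 t=0,i=11
  .#.#.|#  b10=1 t=2,i=5
  .#..#|#  b9=1 t=1,i=1
  .#...|#  b8=1 t=1,i=4
  ..###|.  b7=0 t=3,i=5
  ..##.|#  b6=1 t=4,i=3
  ..#.#|.  b5=0 t=2,i=4
  ..#..|.  b4=0 t=1,i=0
  ...##|.  b3=0 t=5,i=7
  ...#.|#  b2=1 t=1,i=6
  ....#|#  b1=1 t=4,i=8
  .....|.  b0=0 t=4,i=7
  bits 00000010011110000100011101000110 = 41436998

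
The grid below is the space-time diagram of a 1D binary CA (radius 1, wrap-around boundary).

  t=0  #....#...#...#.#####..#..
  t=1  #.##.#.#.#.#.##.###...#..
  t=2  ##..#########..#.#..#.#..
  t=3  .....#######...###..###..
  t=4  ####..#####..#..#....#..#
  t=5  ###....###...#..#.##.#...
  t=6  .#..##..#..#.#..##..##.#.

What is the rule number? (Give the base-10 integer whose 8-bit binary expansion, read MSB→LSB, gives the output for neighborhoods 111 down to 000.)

  ###|#  b7=1 t=0,i=16
  ##.|.  b6=0 t=0,i=19
  #.#|#  b5=1 t=0,i=14
  #..|.  b4=0 t=0,i=1
  .##|.  b3=0 t=0,i=15
  .#.|#  b2=1 t=0,i=0
  ..#|.  b1=0 t=0,i=4
  ...|#  b0=1 t=0,i=2
  bits 10100101 = 165

165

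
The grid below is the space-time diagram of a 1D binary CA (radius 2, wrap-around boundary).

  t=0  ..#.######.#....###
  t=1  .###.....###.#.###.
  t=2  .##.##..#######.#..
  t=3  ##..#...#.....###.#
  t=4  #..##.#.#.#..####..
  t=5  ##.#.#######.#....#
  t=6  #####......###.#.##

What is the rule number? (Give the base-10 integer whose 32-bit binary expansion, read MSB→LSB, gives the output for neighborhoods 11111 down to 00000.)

628575992

  [31] ##### => .  t=0,i=6
  [30] ####. => .  t=0,i=8
  [29] ###.# => #  t=0,i=9
  [28] ###.. => .  t=0,i=18
  [27] ##.## => .  t=2,i=3
  [26] ##.#. => #  t=0,i=10
  [25] ##..# => .  t=0,i=0
  [24] ##... => #  t=1,i=4
  [23] #.### => .  t=0,i=4
  [22] #.##. => #  t=2,i=4
  [21] #.#.# => #  t=1,i=13
  [20] #.#.. => #  t=0,i=11
  [19] #..## => .  t=1,i=0
  [18] #..#. => #  t=0,i=1
  [17] #...# => #  t=2,i=18
  [16] #.... => #  t=0,i=13
  [15] .#### => .  t=0,i=5
  [14] .###. => #  t=0,i=17
  [13] .##.# => .  t=2,i=2
  [12] .##.. => .  t=2,i=5
  [11] .#.## => #  t=0,i=3
  [10] .#.#. => #  t=4,i=7
  [9] .#..# => #  t=4,i=1
  [8] .#... => .  t=0,i=12
  [7] ..### => #  t=0,i=16
  [6] ..##. => #  t=2,i=1
  [5] ..#.# => #  t=0,i=2
  [4] ..#.. => #  t=3,i=4
  [3] ...## => #  t=0,i=15
  [2] ...#. => .  t=3,i=7
  [1] ....# => .  t=0,i=14
  [0] ..... => .  t=1,i=6
  bits 00100101011101110100111011111000 = 628575992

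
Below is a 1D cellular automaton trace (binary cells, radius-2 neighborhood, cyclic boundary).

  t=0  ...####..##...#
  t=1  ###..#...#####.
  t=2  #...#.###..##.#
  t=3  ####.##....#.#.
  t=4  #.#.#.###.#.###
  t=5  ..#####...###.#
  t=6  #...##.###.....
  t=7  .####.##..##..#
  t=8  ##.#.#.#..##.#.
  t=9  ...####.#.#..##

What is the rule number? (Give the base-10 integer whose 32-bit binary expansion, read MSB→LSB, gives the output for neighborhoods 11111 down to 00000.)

  nb #####: next=#  (t=1,i=11, bit31=1)
  nb ####.: next=#  (t=0,i=5, bit30=1)
  nb ###.#: next=.  (t=1,i=13, bit29=0)
  nb ###..: next=.  (t=0,i=6, bit28=0)
  nb ##.##: next=#  (t=1,i=14, bit27=1)
  nb ##.#.: next=.  (t=4,i=1, bit26=0)
  nb ##..#: next=.  (t=0,i=7, bit25=0)
  nb ##...: next=#  (t=0,i=11, bit24=1)
  nb #.###: next=#  (t=1,i=0, bit23=1)
  nb #.##.: next=.  (t=2,i=14, bit22=0)
  nb #.#.#: next=#  (t=3,i=13, bit21=1)
  nb #.#..: next=.  (t=5,i=14, bit20=0)
  nb #..##: next=.  (t=0,i=8, bit19=0)
  nb #..#.: next=#  (t=1,i=4, bit18=1)
  nb #...#: next=#  (t=0,i=1, bit17=1)
  nb #....: next=#  (t=3,i=8, bit16=1)
  nb .####: next=.  (t=0,i=4, bit15=0)
  nb .###.: next=.  (t=1,i=1, bit14=0)
  nb .##.#: next=.  (t=2,i=12, bit13=0)
  nb .##..: next=#  (t=0,i=10, bit12=1)
  nb .#.##: next=#  (t=2,i=5, bit11=1)
  nb .#.#.: next=#  (t=3,i=12, bit10=1)
  nb .#..#: next=#  (t=5,i=0, bit9=1)
  nb .#...: next=#  (t=0,i=0, bit8=1)
  nb ..###: next=.  (t=0,i=3, bit7=0)
  nb ..##.: next=#  (t=0,i=9, bit6=1)
  nb ..#.#: next=.  (t=2,i=4, bit5=0)
  nb ..#..: next=.  (t=0,i=14, bit4=0)
  nb ...##: next=#  (t=0,i=2, bit3=1)
  nb ...#.: next=#  (t=0,i=13, bit2=1)
  nb ....#: next=.  (t=3,i=9, bit1=0)
  nb .....: next=.  (t=6,i=12, bit0=0)
  bits 11001001101001110001111101001100 = 3383172940

3383172940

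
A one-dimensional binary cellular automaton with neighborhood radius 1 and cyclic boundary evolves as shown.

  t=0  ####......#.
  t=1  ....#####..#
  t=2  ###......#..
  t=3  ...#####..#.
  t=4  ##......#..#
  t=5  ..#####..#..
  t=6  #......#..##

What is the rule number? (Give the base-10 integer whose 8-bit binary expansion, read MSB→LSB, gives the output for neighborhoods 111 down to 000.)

49

  [7] ### => .  t=0,i=1
  [6] ##. => .  t=0,i=3
  [5] #.# => #  t=0,i=11
  [4] #.. => #  t=0,i=4
  [3] .## => .  t=0,i=0
  [2] .#. => .  t=0,i=10
  [1] ..# => .  t=0,i=9
  [0] ... => #  t=0,i=5
  bits 00110001 = 49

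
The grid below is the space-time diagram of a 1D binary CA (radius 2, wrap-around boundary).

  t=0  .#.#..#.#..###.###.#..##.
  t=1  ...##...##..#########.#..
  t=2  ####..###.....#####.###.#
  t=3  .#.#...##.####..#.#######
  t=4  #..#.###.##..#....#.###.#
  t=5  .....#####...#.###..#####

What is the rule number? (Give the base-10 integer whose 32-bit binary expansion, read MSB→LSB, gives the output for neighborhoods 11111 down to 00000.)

3167961695

  ##### -> #   bit 31 = 1  t=1,i=14
  ####. -> .   bit 30 = 0  t=1,i=19
  ###.# -> #   bit 29 = 1  t=0,i=13
  ###.. -> #   bit 28 = 1  t=2,i=3
  ##.## -> #   bit 27 = 1  t=0,i=14
  ##.#. -> #   bit 26 = 1  t=0,i=18
  ##..# -> .   bit 25 = 0  t=0,i=24
  ##... -> .   bit 24 = 0  t=1,i=5
  #.### -> #   bit 23 = 1  t=0,i=15
  #.##. -> #   bit 22 = 1  t=4,i=9
  #.#.# -> .   bit 21 = 0  t=3,i=1
  #.#.. -> #   bit 20 = 1  t=0,i=3
  #..## -> .   bit 19 = 0  t=0,i=10
  #..#. -> .   bit 18 = 0  t=0,i=0
  #...# -> #   bit 17 = 1  t=1,i=6
  #.... -> #   bit 16 = 1  t=1,i=24
  .#### -> .   bit 15 = 0  t=1,i=13
  .###. -> #   bit 14 = 1  t=0,i=12
  .##.# -> .   bit 13 = 0  t=3,i=8
  .##.. -> .   bit 12 = 0  t=0,i=23
  .#.## -> .   bit 11 = 0  t=3,i=17
  .#.#. -> .   bit 10 = 0  t=0,i=2
  .#..# -> #   bit 9 = 1  t=0,i=4
  .#... -> .   bit 8 = 0  t=1,i=23
  ..### -> .   bit 7 = 0  t=0,i=11
  ..##. -> #   bit 6 = 1  t=0,i=22
  ..#.# -> .   bit 5 = 0  t=0,i=1
  ..#.. -> #   bit 4 = 1  t=4,i=13
  ...## -> #   bit 3 = 1  t=1,i=2
  ...#. -> #   bit 2 = 1  t=4,i=17
  ....# -> #   bit 1 = 1  t=1,i=1
  ..... -> #   bit 0 = 1  t=1,i=0
  bits 10111100110100110100001001011111 = 3167961695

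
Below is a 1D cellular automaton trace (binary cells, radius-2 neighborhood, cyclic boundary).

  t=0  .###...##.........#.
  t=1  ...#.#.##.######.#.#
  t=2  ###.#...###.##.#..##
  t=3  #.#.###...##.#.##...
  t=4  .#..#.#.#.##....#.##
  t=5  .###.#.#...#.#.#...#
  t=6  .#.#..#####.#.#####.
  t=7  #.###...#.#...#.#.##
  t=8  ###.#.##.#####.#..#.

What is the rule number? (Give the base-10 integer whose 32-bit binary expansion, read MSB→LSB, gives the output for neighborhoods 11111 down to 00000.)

3130472261

  [31] ##### => #  t=1,i=12
  [30] ####. => .  t=1,i=14
  [29] ###.# => #  t=1,i=15
  [28] ###.. => #  t=0,i=3
  [27] ##.## => #  t=1,i=9
  [26] ##.#. => .  t=1,i=16
  [25] ##..# => #  t=6,i=19
  [24] ##... => .  t=0,i=4
  [23] #.### => #  t=1,i=10
  [22] #.##. => .  t=1,i=7
  [21] #.#.# => .  t=1,i=5
  [20] #.#.. => #  t=1,i=19
  [19] #..## => .  t=0,i=0
  [18] #..#. => #  t=4,i=3
  [17] #...# => #  t=0,i=5
  [16] #.... => #  t=0,i=10
  [15] .#### => .  t=1,i=11
  [14] .###. => .  t=0,i=2
  [13] .##.# => #  t=1,i=8
  [12] .##.. => #  t=0,i=8
  [11] .#.## => .  t=1,i=6
  [10] .#.#. => #  t=1,i=4
  [9] .#..# => #  t=0,i=19
  [8] .#... => #  t=1,i=0
  [7] ..### => .  t=0,i=1
  [6] ..##. => #  t=0,i=7
  [5] ..#.# => .  t=1,i=3
  [4] ..#.. => .  t=0,i=18
  [3] ...## => .  t=0,i=6
  [2] ...#. => #  t=0,i=17
  [1] ....# => .  t=0,i=16
  [0] ..... => #  t=0,i=11
  bits 10111010100101110011011101000101 = 3130472261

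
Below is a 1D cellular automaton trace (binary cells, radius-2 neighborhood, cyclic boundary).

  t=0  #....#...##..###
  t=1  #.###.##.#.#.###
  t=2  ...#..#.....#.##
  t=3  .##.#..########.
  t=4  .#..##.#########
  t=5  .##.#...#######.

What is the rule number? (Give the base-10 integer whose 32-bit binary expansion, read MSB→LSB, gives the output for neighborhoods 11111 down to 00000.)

  [31] ##### => #  t=3,i=9
  [30] ####. => #  t=0,i=15
  [29] ###.# => .  t=1,i=0
  [28] ###.. => #  t=0,i=0
  [27] ##.## => .  t=1,i=1
  [26] ##.#. => .  t=1,i=8
  [25] ##..# => #  t=0,i=11
  [24] ##... => .  t=0,i=1
  [23] #.### => .  t=1,i=2
  [22] #.##. => #  t=1,i=6
  [21] #.#.# => .  t=1,i=9
  [20] #.#.. => #  t=3,i=4
  [19] #..## => .  t=0,i=12
  [18] #..#. => .  t=2,i=5
  [17] #...# => #  t=0,i=7
  [16] #.... => #  t=0,i=2
  [15] .#### => #  t=0,i=14
  [14] .###. => #  t=1,i=3
  [13] .##.# => .  t=1,i=7
  [12] .##.. => .  t=0,i=10
  [11] .#.## => #  t=1,i=12
  [10] .#.#. => .  t=1,i=10
  [9] .#..# => #  t=2,i=4
  [8] .#... => #  t=0,i=6
  [7] ..### => #  t=0,i=13
  [6] ..##. => #  t=0,i=9
  [5] ..#.# => #  t=2,i=12
  [4] ..#.. => .  t=0,i=5
  [3] ...## => .  t=0,i=8
  [2] ...#. => #  t=0,i=4
  [1] ....# => #  t=0,i=3
  [0] ..... => #  t=2,i=9
  bits 11010010010100111100101111100111 = 3528707047

3528707047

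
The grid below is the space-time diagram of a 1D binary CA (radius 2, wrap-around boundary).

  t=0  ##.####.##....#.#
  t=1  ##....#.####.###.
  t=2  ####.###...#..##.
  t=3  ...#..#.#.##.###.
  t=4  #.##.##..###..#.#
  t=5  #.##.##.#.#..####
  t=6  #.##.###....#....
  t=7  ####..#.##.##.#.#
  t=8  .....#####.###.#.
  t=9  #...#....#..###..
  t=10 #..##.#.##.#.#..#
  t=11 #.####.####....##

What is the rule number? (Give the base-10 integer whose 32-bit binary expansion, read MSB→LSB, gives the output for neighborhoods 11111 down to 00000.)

625834108

  ##### -> .   bit 31 = 0  t=5,i=15
  ####. -> .   bit 30 = 0  t=0,i=5
  ###.# -> #   bit 29 = 1  t=0,i=1
  ###.. -> .   bit 28 = 0  t=2,i=7
  ##.## -> .   bit 27 = 0  t=0,i=2
  ##.#. -> #   bit 26 = 1  t=5,i=7
  ##..# -> .   bit 25 = 0  t=4,i=7
  ##... -> #   bit 24 = 1  t=0,i=10
  #.### -> .   bit 23 = 0  t=0,i=3
  #.##. -> #   bit 22 = 1  t=0,i=8
  #.#.# -> .   bit 21 = 0  t=3,i=8
  #.#.. -> .   bit 20 = 0  t=5,i=10
  #..## -> #   bit 19 = 1  t=2,i=13
  #..#. -> #   bit 18 = 1  t=3,i=5
  #...# -> .   bit 17 = 0  t=2,i=9
  #.... -> #   bit 16 = 1  t=0,i=11
  .#### -> .   bit 15 = 0  t=0,i=4
  .###. -> #   bit 14 = 1  t=0,i=0
  .##.# -> #   bit 13 = 1  t=2,i=15
  .##.. -> #   bit 12 = 1  t=0,i=9
  .#.## -> #   bit 11 = 1  t=0,i=15
  .#.#. -> .   bit 10 = 0  t=3,i=7
  .#..# -> .   bit 9 = 0  t=2,i=12
  .#... -> .   bit 8 = 0  t=6,i=13
  ..### -> .   bit 7 = 0  t=4,i=9
  ..##. -> #   bit 6 = 1  t=2,i=14
  ..#.# -> #   bit 5 = 1  t=0,i=14
  ..#.. -> #   bit 4 = 1  t=2,i=11
  ...## -> #   bit 3 = 1  t=8,i=4
  ...#. -> #   bit 2 = 1  t=0,i=13
  ....# -> .   bit 1 = 0  t=0,i=12
  ..... -> .   bit 0 = 0  t=8,i=1
  bits 00100101010011010111100001111100 = 625834108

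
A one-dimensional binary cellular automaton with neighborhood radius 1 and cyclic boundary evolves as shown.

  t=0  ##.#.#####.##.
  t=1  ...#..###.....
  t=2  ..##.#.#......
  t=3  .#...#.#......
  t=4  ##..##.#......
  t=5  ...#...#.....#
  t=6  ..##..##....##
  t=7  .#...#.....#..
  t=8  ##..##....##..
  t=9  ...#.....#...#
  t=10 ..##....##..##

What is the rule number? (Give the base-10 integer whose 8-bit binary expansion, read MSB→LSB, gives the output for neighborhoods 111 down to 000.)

134

  ### -> #   bit 7 = 1  t=0,i=6
  ##. -> .   bit 6 = 0  t=0,i=1
  #.# -> .   bit 5 = 0  t=0,i=2
  #.. -> .   bit 4 = 0  t=1,i=4
  .## -> .   bit 3 = 0  t=0,i=0
  .#. -> #   bit 2 = 1  t=0,i=3
  ..# -> #   bit 1 = 1  t=1,i=2
  ... -> .   bit 0 = 0  t=1,i=0
  bits 10000110 = 134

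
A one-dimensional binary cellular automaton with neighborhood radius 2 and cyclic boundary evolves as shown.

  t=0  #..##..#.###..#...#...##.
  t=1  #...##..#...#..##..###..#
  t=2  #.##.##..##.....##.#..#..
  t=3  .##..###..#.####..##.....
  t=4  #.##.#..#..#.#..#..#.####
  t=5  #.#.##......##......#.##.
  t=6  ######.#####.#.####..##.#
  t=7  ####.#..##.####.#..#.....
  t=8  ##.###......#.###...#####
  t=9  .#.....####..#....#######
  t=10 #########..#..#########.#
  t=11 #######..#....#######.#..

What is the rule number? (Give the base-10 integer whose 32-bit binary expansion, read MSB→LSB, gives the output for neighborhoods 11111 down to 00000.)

  #####|#  b31=1 t=4,i=23
  ####.|.  b30=0 t=3,i=14
  ###.#|#  b29=1 t=4,i=0
  ###..|.  b28=0 t=0,i=11
  ##.##|.  b27=0 t=2,i=4
  ##.#.|#  b26=1 t=0,i=24
  ##..#|#  b25=1 t=0,i=5
  ##...|.  b24=0 t=1,i=1
  #.###|.  b23=0 t=0,i=9
  #.##.|#  b22=1 t=2,i=2
  #.#.#|#  b21=1 t=5,i=0
  #.#..|#  b20=1 t=0,i=0
  #..##|.  b19=0 t=0,i=2
  #..#.|.  b18=0 t=0,i=6
  #...#|#  b17=1 t=0,i=16
  #....|#  b16=1 t=2,i=12
  .####|#  b15=1 t=3,i=13
  .###.|.  b14=0 t=0,i=10
  .##.#|.  b13=0 t=0,i=23
  .##..|#  b12=1 t=0,i=4
  .#.##|#  b11=1 t=0,i=8
  .#.#.|#  b10=1 t=4,i=12
  .#..#|.  b9=0 t=0,i=1
  .#...|#  b8=1 t=0,i=15
  ..###|#  b7=1 t=1,i=19
  ..##.|.  b6=0 t=0,i=3
  ..#.#|.  b5=0 t=0,i=7
  ..#..|.  b4=0 t=0,i=14
  ...##|#  b3=1 t=0,i=21
  ...#.|.  b2=0 t=0,i=17
  ....#|#  b1=1 t=2,i=14
  .....|#  b0=1 t=2,i=13
  bits 10100110011100111001110110001011 = 2792594827

2792594827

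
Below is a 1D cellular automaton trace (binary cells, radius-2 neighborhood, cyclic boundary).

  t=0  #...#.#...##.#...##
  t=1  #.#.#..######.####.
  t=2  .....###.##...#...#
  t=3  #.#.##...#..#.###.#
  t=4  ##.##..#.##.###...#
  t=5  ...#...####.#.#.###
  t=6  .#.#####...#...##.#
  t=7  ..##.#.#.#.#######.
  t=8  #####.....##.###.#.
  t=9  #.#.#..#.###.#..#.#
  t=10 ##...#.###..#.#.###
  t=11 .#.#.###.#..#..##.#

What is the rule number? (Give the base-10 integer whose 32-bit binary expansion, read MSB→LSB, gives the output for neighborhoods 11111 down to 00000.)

  nb #####: next=#  (t=1,i=9, bit31=1)
  nb ####.: next=.  (t=1,i=11, bit30=0)
  nb ###.#: next=.  (t=1,i=12, bit29=0)
  nb ###..: next=#  (t=0,i=0, bit28=1)
  nb ##.##: next=.  (t=1,i=13, bit27=0)
  nb ##.#.: next=#  (t=0,i=12, bit26=1)
  nb ##..#: next=.  (t=4,i=5, bit25=0)
  nb ##...: next=.  (t=0,i=1, bit24=0)
  nb #.###: next=#  (t=1,i=14, bit23=1)
  nb #.##.: next=#  (t=2,i=9, bit22=1)
  nb #.#.#: next=.  (t=1,i=0, bit21=0)
  nb #.#..: next=.  (t=0,i=6, bit20=0)
  nb #..##: next=#  (t=1,i=6, bit19=1)
  nb #..#.: next=.  (t=3,i=11, bit18=0)
  nb #...#: next=#  (t=0,i=2, bit17=1)
  nb #....: next=.  (t=2,i=1, bit16=0)
  nb .####: next=.  (t=1,i=8, bit15=0)
  nb .###.: next=.  (t=0,i=18, bit14=0)
  nb .##.#: next=#  (t=0,i=11, bit13=1)
  nb .##..: next=.  (t=2,i=10, bit12=0)
  nb .#.##: next=#  (t=3,i=3, bit11=1)
  nb .#.#.: next=.  (t=0,i=5, bit10=0)
  nb .#..#: next=#  (t=1,i=5, bit9=1)
  nb .#...: next=#  (t=0,i=7, bit8=1)
  nb ..###: next=#  (t=0,i=17, bit7=1)
  nb ..##.: next=#  (t=0,i=10, bit6=1)
  nb ..#.#: next=#  (t=0,i=4, bit5=1)
  nb ..#..: next=#  (t=2,i=14, bit4=1)
  nb ...##: next=#  (t=0,i=9, bit3=1)
  nb ...#.: next=.  (t=0,i=3, bit2=0)
  nb ....#: next=.  (t=2,i=3, bit1=0)
  nb .....: next=#  (t=2,i=2, bit0=1)
  bits 10010100110010100010101111111001 = 2496277497

2496277497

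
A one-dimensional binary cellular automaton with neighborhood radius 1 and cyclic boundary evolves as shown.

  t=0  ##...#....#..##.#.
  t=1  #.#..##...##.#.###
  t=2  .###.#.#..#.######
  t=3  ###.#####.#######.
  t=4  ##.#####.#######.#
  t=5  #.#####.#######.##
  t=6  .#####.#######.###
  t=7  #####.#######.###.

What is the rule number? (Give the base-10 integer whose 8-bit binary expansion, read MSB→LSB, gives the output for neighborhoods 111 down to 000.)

188

  [7] ### => #  t=1,i=16
  [6] ##. => .  t=0,i=1
  [5] #.# => #  t=0,i=15
  [4] #.. => #  t=0,i=2
  [3] .## => #  t=0,i=0
  [2] .#. => #  t=0,i=5
  [1] ..# => .  t=0,i=4
  [0] ... => .  t=0,i=3
  bits 10111100 = 188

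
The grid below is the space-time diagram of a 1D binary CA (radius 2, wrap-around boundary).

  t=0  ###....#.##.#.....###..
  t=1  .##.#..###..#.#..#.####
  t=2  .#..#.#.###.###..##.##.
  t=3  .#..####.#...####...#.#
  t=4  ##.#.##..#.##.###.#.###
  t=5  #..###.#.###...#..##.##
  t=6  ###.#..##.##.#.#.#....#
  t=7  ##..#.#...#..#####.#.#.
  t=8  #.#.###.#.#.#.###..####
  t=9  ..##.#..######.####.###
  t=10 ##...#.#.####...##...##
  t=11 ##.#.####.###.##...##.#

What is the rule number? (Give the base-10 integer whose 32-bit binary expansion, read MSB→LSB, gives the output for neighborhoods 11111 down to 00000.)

  ##### -> #   bit 31 = 1  t=4,i=22
  ####. -> #   bit 30 = 1  t=1,i=21
  ###.# -> .   bit 29 = 0  t=1,i=22
  ###.. -> #   bit 28 = 1  t=0,i=2
  ##.## -> .   bit 27 = 0  t=1,i=0
  ##.#. -> .   bit 26 = 0  t=0,i=11
  ##..# -> #   bit 25 = 1  t=0,i=21
  ##... -> .   bit 24 = 0  t=0,i=3
  #.### -> .   bit 23 = 0  t=1,i=19
  #.##. -> #   bit 22 = 1  t=0,i=9
  #.#.# -> #   bit 21 = 1  t=2,i=6
  #.#.. -> #   bit 20 = 1  t=0,i=12
  #..## -> #   bit 19 = 1  t=0,i=22
  #..#. -> .   bit 18 = 0  t=1,i=11
  #...# -> #   bit 17 = 1  t=3,i=11
  #.... -> #   bit 16 = 1  t=0,i=4
  .#### -> #   bit 15 = 1  t=1,i=20
  .###. -> #   bit 14 = 1  t=0,i=1
  .##.# -> .   bit 13 = 0  t=0,i=10
  .##.. -> .   bit 12 = 0  t=2,i=21
  .#.## -> #   bit 11 = 1  t=0,i=8
  .#.#. -> #   bit 10 = 1  t=1,i=13
  .#..# -> .   bit 9 = 0  t=1,i=5
  .#... -> .   bit 8 = 0  t=0,i=13
  ..### -> .   bit 7 = 0  t=0,i=0
  ..##. -> .   bit 6 = 0  t=2,i=17
  ..#.# -> #   bit 5 = 1  t=0,i=7
  ..#.. -> #   bit 4 = 1  t=2,i=1
  ...## -> #   bit 3 = 1  t=0,i=17
  ...#. -> .   bit 2 = 0  t=0,i=6
  ....# -> .   bit 1 = 0  t=0,i=5
  ..... -> .   bit 0 = 0  t=0,i=15
  bits 11010010011110111100110000111000 = 3531328568

3531328568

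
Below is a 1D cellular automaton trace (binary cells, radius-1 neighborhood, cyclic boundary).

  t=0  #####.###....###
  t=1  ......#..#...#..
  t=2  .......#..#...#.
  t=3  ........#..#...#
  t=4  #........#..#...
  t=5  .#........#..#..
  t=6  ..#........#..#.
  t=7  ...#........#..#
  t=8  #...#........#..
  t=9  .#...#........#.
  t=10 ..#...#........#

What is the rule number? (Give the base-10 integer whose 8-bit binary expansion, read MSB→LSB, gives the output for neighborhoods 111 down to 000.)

24

  nb ###: next=.  (t=0,i=0, bit7=0)
  nb ##.: next=.  (t=0,i=4, bit6=0)
  nb #.#: next=.  (t=0,i=5, bit5=0)
  nb #..: next=#  (t=0,i=9, bit4=1)
  nb .##: next=#  (t=0,i=6, bit3=1)
  nb .#.: next=.  (t=1,i=6, bit2=0)
  nb ..#: next=.  (t=0,i=12, bit1=0)
  nb ...: next=.  (t=0,i=10, bit0=0)
  bits 00011000 = 24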